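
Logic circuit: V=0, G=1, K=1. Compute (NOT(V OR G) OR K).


V OR G = 1
NOT(1) = 0
0 OR 1 = 1

1


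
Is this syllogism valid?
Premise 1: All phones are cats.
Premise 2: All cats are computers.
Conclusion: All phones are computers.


Premise 1: All phones are cats.
Premise 2: All cats are computers.
Conclusion: All phones are computers.
Barbara syllogism (AAA-1): All A are B, All B are C → All A are C.
Middle term (cats) distributed in premise 2.

Valid


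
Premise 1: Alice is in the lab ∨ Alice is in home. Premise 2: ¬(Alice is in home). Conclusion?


Disjunctive syllogism: P ∨ Q, ¬P ⊢ Q
Disjunction: Alice is in the lab ∨ Alice is in home
We know it is not the case that Alice is in home.
By disjunctive syllogism, the other disjunct must be true.

Alice is in the lab


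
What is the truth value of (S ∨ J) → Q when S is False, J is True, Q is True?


S = False, J = True, Q = True
Step 1: S ∨ J = False OR True = True
Step 2: (True) → Q: false only when antecedent=True and Q=False.
Result: True

True


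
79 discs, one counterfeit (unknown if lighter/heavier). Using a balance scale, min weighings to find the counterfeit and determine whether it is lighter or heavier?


Let n = 79. 158 possibilities (n discs × lighter/heavier); each weighing has 3 outcomes.
Bound for k weighings: say the first weighing puts j discs on each pan. If it tips, the 2j weighed discs remain suspects (each with a known direction) and k-1 weighings give 3^(k-1) outcomes; 3^(k-1) is odd, so 2j ≤ 3^(k-1) - 1. If it balances, the n - 2j unweighed discs remain with direction unknown: 2(n - 2j) ≤ 3^(k-1) - 1 by the same parity argument. Adding, n ≤ (3^(k-1) - 1) + (3^(k-1) - 1)/2 = (3^k - 3)/2, and the classical three-group strategy achieves this (3 discs in 2 weighings, 12 in 3, 39 in 4, 120 in 5).
So we need the smallest k with (3^k - 3)/2 ≥ 79.
k = 4: (3^4 - 3)/2 = 39 < 79 ✗
k = 5: (3^5 - 3)/2 = 120 ≥ 79 ✓

5


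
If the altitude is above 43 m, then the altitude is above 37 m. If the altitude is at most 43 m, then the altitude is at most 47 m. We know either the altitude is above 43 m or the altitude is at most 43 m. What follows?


Constructive dilemma: (P → Q) ∧ (R → S), P ∨ R ⊢ Q ∨ S
Premise 1: the altitude is above 43 m → the altitude is above 37 m
Premise 2: the altitude is at most 43 m → the altitude is at most 47 m
Premise 3: the altitude is above 43 m ∨ the altitude is at most 43 m
Case 1: Assuming the altitude is above 43 m, then by Premise 1, the altitude is above 37 m.
Case 2: Assuming the altitude is at most 43 m, then by Premise 2, the altitude is at most 47 m.
Since one of the altitude is above 43 m or the altitude is at most 43 m must hold, we get the altitude is above 37 m or the altitude is at most 47 m.

The altitude is above 37 m or the altitude is at most 47 m.


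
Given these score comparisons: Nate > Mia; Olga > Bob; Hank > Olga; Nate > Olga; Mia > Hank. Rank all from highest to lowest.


Constraints: Nate > Mia; Olga > Bob; Hank > Olga; Nate > Olga; Mia > Hank
Method: at each step, the next-highest is the one remaining person who never appears on the smaller side of a constraint between remaining people.
  Step 1: remaining {Hank, Olga, Bob, Nate, Mia}; on the smaller side: {Hank, Olga, Bob, Mia} → Nate is next (Nate > Mia; Nate > Olga).
  Step 2: remaining {Hank, Olga, Bob, Mia}; on the smaller side: {Hank, Olga, Bob} → Mia is next (Mia > Hank).
  Step 3: remaining {Hank, Olga, Bob}; on the smaller side: {Olga, Bob} → Hank is next (Hank > Olga).
  Step 4: remaining {Olga, Bob}; on the smaller side: {Bob} → Olga is next (Olga > Bob).
  Step 5: only Bob remains → lowest.
Final ranking (highest to lowest):

Nate > Mia > Hank > Olga > Bob


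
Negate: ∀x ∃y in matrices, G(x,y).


Original: ∀x ∃y G(x,y)
Rule: ¬∀→∃, ¬∃→∀, negate predicate.
Negation: ∃x ∀y ¬G(x,y)

∃x ∀y ¬G(x,y)


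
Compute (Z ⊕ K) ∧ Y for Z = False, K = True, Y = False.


Z = False, K = True, Y = False
Step 1: Z ⊕ K = False XOR True = True
Step 2: True ∧ Y = True AND False = False
XOR true when exactly one of Z,K is true; then AND with Y.

False


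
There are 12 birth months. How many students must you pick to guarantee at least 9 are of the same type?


Pigeonhole: to guarantee k in one of n categories, need (k-1)×n + 1.
k = 9, n = 12
Minimum = (9-1) × 12 + 1 = 8 × 12 + 1

97


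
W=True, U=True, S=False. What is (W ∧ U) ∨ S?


W = True, U = True, S = False
Expression: (W ∧ U) ∨ S
Step 1: W ∧ U = True AND True = True
Step 2: (True) ∨ S = True OR False = True

True


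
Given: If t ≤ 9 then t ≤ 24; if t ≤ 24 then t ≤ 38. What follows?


Hypothetical syllogism: P → Q, Q → R ⊢ P → R
Premise 1: t ≤ 9 → t ≤ 24
Premise 2: t ≤ 24 → t ≤ 38
Chain the implications: the middle term (t ≤ 24) links the two.
Conclusion: If t ≤ 9, then t ≤ 38.

If t ≤ 9, then t ≤ 38.


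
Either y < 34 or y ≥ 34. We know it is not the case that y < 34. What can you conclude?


Disjunctive syllogism: P ∨ Q, ¬P ⊢ Q
Disjunction: y < 34 ∨ y ≥ 34
We know it is not the case that y < 34.
By disjunctive syllogism, the other disjunct must be true.

y ≥ 34


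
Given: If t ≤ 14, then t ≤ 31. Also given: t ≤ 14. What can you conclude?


Modus ponens: P → Q, P ⊢ Q
P: t ≤ 14
Q: t ≤ 31
We have P → Q and P is true.
By modus ponens, Q must be true.

t ≤ 31


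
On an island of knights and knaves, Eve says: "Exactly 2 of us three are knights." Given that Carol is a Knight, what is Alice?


Eve claims exactly 2 knights among Eve, Carol, Alice.
Given: Carol is a Knight.

Case 1: Eve is a Knight (tells truth)
  Then exactly 2 of the three are knights.
  Counting Eve, Carol: 2 knight(s) so far. Need 0 more → Alice = Knave.
Case 2: Eve is a Knave (lies)
  Then the count is NOT 2.
  If Alice = Knight, count = 2 = 2 → claim would be true, contradicts lie.
  If Alice = Knave, count = 1 ≠ 2 → lie confirmed ✓

Alice is a Knave.

Knave


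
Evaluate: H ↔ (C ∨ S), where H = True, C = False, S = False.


H = True, C = False, S = False
Step 1: C ∨ S = False OR False = False
Step 2: H ↔ (False): true when both sides have same truth value.
Result: True ↔ False = False

False


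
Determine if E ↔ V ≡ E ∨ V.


Expression 1: E ↔ V
Expression 2: E ∨ V
Truth table (E V | Expr1 Expr2):
  T T |   T     T
  T F |   F     T   ← differ
  F T |   F     T   ← differ
  F F |   T     F   ← differ
Counterexample: E=T, V=F gives Expr1 = F but Expr2 = T, so the expressions are NOT logically equivalent.

No


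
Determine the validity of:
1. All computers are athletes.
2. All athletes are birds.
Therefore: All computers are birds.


Premise 1: All computers are athletes.
Premise 2: All athletes are birds.
Conclusion: All computers are birds.
Barbara syllogism (AAA-1): All A are B, All B are C → All A are C.
Middle term (athletes) distributed in premise 2.

Valid


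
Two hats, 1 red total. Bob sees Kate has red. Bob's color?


Total red = 1, Kate = red
Red accounted for: 1
Remaining for Bob: 0
Bob's hat is blue.

blue


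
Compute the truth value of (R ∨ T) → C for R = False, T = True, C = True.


R = False, T = True, C = True
Step 1: R ∨ T = False OR True = True
Step 2: (True) → C: false only when antecedent=True and C=False.
Result: True

True


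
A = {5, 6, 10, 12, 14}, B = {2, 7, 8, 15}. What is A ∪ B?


A = {5, 6, 10, 12, 14}
B = {2, 7, 8, 15}
Operation: union
All elements combined: 2, 5, 6, 7, 8, 10, 12, 14, 15

{2, 5, 6, 7, 8, 10, 12, 14, 15}


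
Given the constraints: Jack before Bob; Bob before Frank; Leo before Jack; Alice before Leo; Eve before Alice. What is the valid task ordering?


Constraints: Jack before Bob; Bob before Frank; Leo before Jack; Alice before Leo; Eve before Alice
Method: repeatedly schedule the remaining task that has no remaining task required before it.
  Step 1: remaining {Leo, Jack, Bob, Eve, Alice, Frank}; every task except Eve still has a predecessor pending → schedule Eve.
  Step 2: remaining {Leo, Jack, Bob, Alice, Frank}; every task except Alice still has a predecessor pending → schedule Alice.
  Step 3: remaining {Leo, Jack, Bob, Frank}; every task except Leo still has a predecessor pending → schedule Leo.
  Step 4: remaining {Jack, Bob, Frank}; every task except Jack still has a predecessor pending → schedule Jack.
  Step 5: remaining {Bob, Frank}; every task except Bob still has a predecessor pending → schedule Bob.
  Step 6: only Frank remains → schedule Frank.
Resulting order:

Eve → Alice → Leo → Jack → Bob → Frank


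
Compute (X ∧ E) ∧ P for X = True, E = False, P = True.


X = True, E = False, P = True
Step 1: X ∧ E = True AND False = False
Step 2: False ∧ P = False AND True = False
AND is true only when ALL operands are true.

False


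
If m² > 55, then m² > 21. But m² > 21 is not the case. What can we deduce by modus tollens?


Modus tollens: P → Q, ¬Q ⊢ ¬P
P: m² > 55
Q: m² > 21
We have P → Q and Q is false.
By modus tollens, P must be false.

It is not the case that m² > 55


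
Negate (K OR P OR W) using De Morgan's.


De Morgan's law: ¬(P ∨ Q ∨ R) ≡ ¬P ∧ ¬Q ∧ ¬R
¬(K ∨ P ∨ W) = ¬K ∧ ¬P ∧ ¬W

¬K ∧ ¬P ∧ ¬W


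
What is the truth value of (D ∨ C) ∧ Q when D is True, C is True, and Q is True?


D = True, C = True, Q = True
Step 1: D ∨ C = True OR True = True
Step 2: True ∧ Q = True AND True = True
OR is true when at least one operand is true; AND requires both.

True


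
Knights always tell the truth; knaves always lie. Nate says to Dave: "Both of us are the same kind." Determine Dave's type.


Nate says: "Both of us are the same kind."
Case 1: Nate is a Knight (truth-teller)
  Statement is true → they ARE the same → Dave is also a Knight
Case 2: Nate is a Knave (liar)
  Statement is false → they are NOT the same → Dave is a Knight
In both cases, Dave is a Knight.

Knight


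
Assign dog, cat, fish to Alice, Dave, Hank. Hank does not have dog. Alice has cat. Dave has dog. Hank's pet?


From clues:
  Dave → dog
  Alice → cat
By elimination, Hank gets the remaining.

fish


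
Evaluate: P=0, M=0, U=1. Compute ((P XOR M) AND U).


P XOR M = 0^0 = 0
0 AND 1 = 0

0


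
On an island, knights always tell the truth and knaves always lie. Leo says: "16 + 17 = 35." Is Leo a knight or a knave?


Statement: "16 + 17 = 35."
Actual: 16 + 17 = 33
Claimed: 35
Statement is FALSE → Leo lies → Knave

Knave


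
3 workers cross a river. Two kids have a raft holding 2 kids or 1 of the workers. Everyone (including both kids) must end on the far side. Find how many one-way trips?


Per crossing of one of the workers: kids→, one←, one of the workers→, one← = 4 trips
3 × 4 = 12, + 1 final kids→ = 13
Minimum trips = 13

13


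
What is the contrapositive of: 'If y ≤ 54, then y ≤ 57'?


Original: If y ≤ 54, then y ≤ 57
Contrapositive: If ¬Q, then ¬P
Negate Q: not (y ≤ 57)
Negate P: not (y ≤ 54)

If not (y ≤ 57), then not (y ≤ 54).


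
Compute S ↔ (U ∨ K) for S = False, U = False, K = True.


S = False, U = False, K = True
Step 1: U ∨ K = False OR True = True
Step 2: S ↔ (True): true when both sides have same truth value.
Result: False ↔ True = False

False


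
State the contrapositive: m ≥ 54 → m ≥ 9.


Original: If m ≥ 54, then m ≥ 9
Contrapositive: If ¬Q, then ¬P
Negate Q: not (m ≥ 9)
Negate P: not (m ≥ 54)

If not (m ≥ 9), then not (m ≥ 54).


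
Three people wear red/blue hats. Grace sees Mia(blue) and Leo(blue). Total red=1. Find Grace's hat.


Total red = 1, seen red = 0
Own red = 1 - 0 = 1
Grace's hat is red.

red


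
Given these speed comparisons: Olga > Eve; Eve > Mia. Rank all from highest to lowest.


Constraints: Olga > Eve; Eve > Mia
Method: at each step, the next-highest is the one remaining person who never appears on the smaller side of a constraint between remaining people.
  Step 1: remaining {Mia, Olga, Eve}; on the smaller side: {Mia, Eve} → Olga is next (Olga > Eve).
  Step 2: remaining {Mia, Eve}; on the smaller side: {Mia} → Eve is next (Eve > Mia).
  Step 3: only Mia remains → lowest.
Final ranking (highest to lowest):

Olga > Eve > Mia


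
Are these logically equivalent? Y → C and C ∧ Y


Expression 1: Y → C
Expression 2: C ∧ Y
Truth table (Y C | Expr1 Expr2):
  T T |   T     T
  T F |   F     F
  F T |   T     F   ← differ
  F F |   T     F   ← differ
Counterexample: Y=F, C=T gives Expr1 = T but Expr2 = F, so the expressions are NOT logically equivalent.

No


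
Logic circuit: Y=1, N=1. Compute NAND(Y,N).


Y AND N = 1
NOT(1) = 0

0


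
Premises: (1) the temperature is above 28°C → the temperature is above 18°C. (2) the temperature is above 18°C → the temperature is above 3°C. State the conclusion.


Hypothetical syllogism: P → Q, Q → R ⊢ P → R
Premise 1: the temperature is above 28°C → the temperature is above 18°C
Premise 2: the temperature is above 18°C → the temperature is above 3°C
Chain the implications: the middle term (the temperature is above 18°C) links the two.
Conclusion: If the temperature is above 28°C, then the temperature is above 3°C.

If the temperature is above 28°C, then the temperature is above 3°C.


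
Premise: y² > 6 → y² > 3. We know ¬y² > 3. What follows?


Modus tollens: P → Q, ¬Q ⊢ ¬P
P: y² > 6
Q: y² > 3
We have P → Q and Q is false.
By modus tollens, P must be false.

It is not the case that y² > 6


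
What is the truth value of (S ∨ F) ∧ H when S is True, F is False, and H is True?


S = True, F = False, H = True
Step 1: S ∨ F = True OR False = True
Step 2: True ∧ H = True AND True = True
OR is true when at least one operand is true; AND requires both.

True


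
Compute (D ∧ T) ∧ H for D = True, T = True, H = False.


D = True, T = True, H = False
Step 1: D ∧ T = True AND True = True
Step 2: True ∧ H = True AND False = False
AND is true only when ALL operands are true.

False


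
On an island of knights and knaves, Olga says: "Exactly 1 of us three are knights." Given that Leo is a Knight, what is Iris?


Olga claims exactly 1 knights among Olga, Leo, Iris.
Given: Leo is a Knight.

Case 1: Olga is a Knight (tells truth)
  Then exactly 1 of the three are knights.
  Counting Olga, Leo: 2 knight(s) so far. Need -1 more → impossible.
Case 2: Olga is a Knave (lies)
  Then the count is NOT 1.
  If Iris = Knave, count = 1 = 1 → claim would be true, contradicts lie.
  If Iris = Knight, count = 2 ≠ 1 → lie confirmed ✓

Iris is a Knight.

Knight


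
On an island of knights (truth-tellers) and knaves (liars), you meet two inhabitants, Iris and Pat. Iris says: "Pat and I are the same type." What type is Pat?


Iris says: "Pat and I are the same type."
Case 1: Iris is a Knight (truth-teller)
  Statement is true → they ARE the same → Pat is also a Knight
Case 2: Iris is a Knave (liar)
  Statement is false → they are NOT the same → Pat is a Knight
In both cases, Pat is a Knight.

Knight


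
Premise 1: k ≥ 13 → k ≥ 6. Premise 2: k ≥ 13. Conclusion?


Modus ponens: P → Q, P ⊢ Q
P: k ≥ 13
Q: k ≥ 6
We have P → Q and P is true.
By modus ponens, Q must be true.

k ≥ 6


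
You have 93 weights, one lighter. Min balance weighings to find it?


Each weighing has 3 outcomes (left heavy / balance / right heavy), so k weighings distinguish at most 3^k cases; splitting into three near-equal groups achieves this.
Need 3^k ≥ 93: 3^4 = 81 < 93 ≤ 3^5 = 243
k = ⌈log₃(93)⌉ = 5

5


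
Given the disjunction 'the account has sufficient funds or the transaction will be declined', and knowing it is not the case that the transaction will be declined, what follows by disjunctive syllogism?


Disjunctive syllogism: P ∨ Q, ¬P ⊢ Q
Disjunction: the account has sufficient funds ∨ the transaction will be declined
We know it is not the case that the transaction will be declined.
By disjunctive syllogism, the other disjunct must be true.

The account has sufficient funds


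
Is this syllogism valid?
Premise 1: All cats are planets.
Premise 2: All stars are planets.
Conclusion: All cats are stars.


Premise 1: All cats are planets.
Premise 2: All stars are planets.
Conclusion: All cats are stars.
Fallacy: undistributed middle. planets is predicate in both.
Counterexample: cats and stars could be disjoint subsets of planets.

Invalid


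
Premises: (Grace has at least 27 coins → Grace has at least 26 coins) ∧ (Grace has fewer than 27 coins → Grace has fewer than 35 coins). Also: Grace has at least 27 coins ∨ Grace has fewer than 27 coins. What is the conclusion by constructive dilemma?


Constructive dilemma: (P → Q) ∧ (R → S), P ∨ R ⊢ Q ∨ S
Premise 1: Grace has at least 27 coins → Grace has at least 26 coins
Premise 2: Grace has fewer than 27 coins → Grace has fewer than 35 coins
Premise 3: Grace has at least 27 coins ∨ Grace has fewer than 27 coins
Case 1: Assuming Grace has at least 27 coins, then by Premise 1, Grace has at least 26 coins.
Case 2: Assuming Grace has fewer than 27 coins, then by Premise 2, Grace has fewer than 35 coins.
Since one of Grace has at least 27 coins or Grace has fewer than 27 coins must hold, we get Grace has at least 26 coins or Grace has fewer than 35 coins.

Grace has at least 26 coins or Grace has fewer than 35 coins.


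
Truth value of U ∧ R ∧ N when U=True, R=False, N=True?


U = True, R = False, N = True
Expression: U ∧ R ∧ N
Step 1: U ∧ R = True AND False = False
Step 2: (False) ∧ N = False AND True = False

False


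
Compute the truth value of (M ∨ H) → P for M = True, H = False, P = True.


M = True, H = False, P = True
Step 1: M ∨ H = True OR False = True
Step 2: (True) → P: false only when antecedent=True and P=False.
Result: True

True


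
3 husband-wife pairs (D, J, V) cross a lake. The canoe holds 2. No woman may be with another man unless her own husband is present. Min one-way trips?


Label couples D, J, V (H = husband, W = wife).
Counting alone: 6 people, the canoe carries 2 and someone must bring it back, so each round trip nets at most +1 on the far side until the last crossing → at least 9 trips. The jealousy constraint makes 9 impossible; the shortest valid schedule has 11:
1. WD+WJ →  (far: WD,WJ; near: HD,HJ,HV,WV)
2. WD ←       (far: WJ; near: HD,HJ,HV,WD,WV)
3. WD+WV →  (far: WD,WJ,WV; near: HD,HJ,HV)
4. WD ←       (far: WJ,WV; near: HD,HJ,HV,WD)
5. HJ+HV →  (far: HJ,WJ,HV,WV; near: HD,WD)
6. HJ+WJ ←  (far: HV,WV; near: HD,WD,HJ,WJ)
7. HD+HJ →  (far: HD,HJ,HV,WV; near: WD,WJ)
8. WV ←       (far: HD,HJ,HV; near: WD,WJ,WV)
9. WD+WJ →  (far: HD,WD,HJ,WJ,HV; near: WV)
10. HV ←      (far: HD,WD,HJ,WJ; near: HV,WV)
11. HV+WV → (far: all six; near: empty)
In every state each wife is either with her husband or with no other man.
Minimum trips = 11

11


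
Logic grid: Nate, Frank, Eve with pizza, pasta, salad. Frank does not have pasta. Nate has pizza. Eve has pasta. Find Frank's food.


From clues:
  Eve → pasta
  Nate → pizza
By elimination, Frank gets the remaining.

salad


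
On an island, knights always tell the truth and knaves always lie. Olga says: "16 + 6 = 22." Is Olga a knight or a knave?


Statement: "16 + 6 = 22."
Actual: 16 + 6 = 22
Claimed: 22
Statement is TRUE → Olga tells the truth → Knight

Knight


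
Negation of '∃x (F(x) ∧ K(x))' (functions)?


Original: ∃x (F(x) ∧ K(x))
Rule: ¬∀→∃, ¬∃→∀, negate predicate.
Negation: ∀x (¬F(x) ∨ ¬K(x))

∀x (¬F(x) ∨ ¬K(x))


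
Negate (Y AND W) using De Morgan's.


De Morgan's law: ¬(P ∧ Q) ≡ ¬P ∨ ¬Q
¬(Y ∧ W) = ¬Y ∨ ¬W

¬Y ∨ ¬W


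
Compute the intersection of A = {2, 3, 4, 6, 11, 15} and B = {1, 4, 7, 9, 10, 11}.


A = {2, 3, 4, 6, 11, 15}
B = {1, 4, 7, 9, 10, 11}
Operation: intersection
Elements in both: 4, 11

{4, 11}


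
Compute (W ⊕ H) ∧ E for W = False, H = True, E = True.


W = False, H = True, E = True
Step 1: W ⊕ H = False XOR True = True
Step 2: True ∧ E = True AND True = True
XOR true when exactly one of W,H is true; then AND with E.

True


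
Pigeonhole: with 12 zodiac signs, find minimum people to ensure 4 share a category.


Pigeonhole: to guarantee k in one of n categories, need (k-1)×n + 1.
k = 4, n = 12
Minimum = (4-1) × 12 + 1 = 3 × 12 + 1

37


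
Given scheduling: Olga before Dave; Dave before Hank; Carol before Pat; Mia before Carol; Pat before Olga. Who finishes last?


Constraints: Olga before Dave; Dave before Hank; Carol before Pat; Mia before Carol; Pat before Olga
The last task can have nothing scheduled after it, so it must never appear on the left of a 'before'.
Tasks appearing before some other task: Olga, Dave, Carol, Mia, Pat.
The only task not in that list is Hank → it is last.

Hank


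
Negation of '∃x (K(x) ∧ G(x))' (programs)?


Original: ∃x (K(x) ∧ G(x))
Rule: ¬∀→∃, ¬∃→∀, negate predicate.
Negation: ∀x (¬K(x) ∨ ¬G(x))

∀x (¬K(x) ∨ ¬G(x))


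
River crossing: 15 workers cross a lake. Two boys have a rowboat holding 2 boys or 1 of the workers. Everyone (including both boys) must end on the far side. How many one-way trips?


Per crossing of one of the workers: boys→, one←, one of the workers→, one← = 4 trips
15 × 4 = 60, + 1 final boys→ = 61
Minimum trips = 61

61


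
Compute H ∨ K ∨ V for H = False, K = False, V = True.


H = False, K = False, V = True
Step 1: H ∨ K = False OR False = False
Step 2: False ∨ V = False OR True = True
OR is true when at least one operand is true.

True


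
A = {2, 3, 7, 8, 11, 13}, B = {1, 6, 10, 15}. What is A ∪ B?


A = {2, 3, 7, 8, 11, 13}
B = {1, 6, 10, 15}
Operation: union
All elements combined: 1, 2, 3, 6, 7, 8, 10, 11, 13, 15

{1, 2, 3, 6, 7, 8, 10, 11, 13, 15}


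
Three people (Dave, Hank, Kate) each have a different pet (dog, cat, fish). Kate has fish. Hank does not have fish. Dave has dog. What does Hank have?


From clues:
  Kate → fish
  Dave → dog
By elimination, Hank gets the remaining.

cat


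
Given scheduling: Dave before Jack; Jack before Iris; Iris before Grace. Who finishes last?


Constraints: Dave before Jack; Jack before Iris; Iris before Grace
The last task can have nothing scheduled after it, so it must never appear on the left of a 'before'.
Tasks appearing before some other task: Dave, Jack, Iris.
The only task not in that list is Grace → it is last.

Grace


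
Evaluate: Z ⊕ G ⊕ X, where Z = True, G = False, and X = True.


Z = True, G = False, X = True
Step 1: Z ⊕ G = True XOR False = True
Step 2: True ⊕ X = True XOR True = False
XOR is true when an odd number of operands are true.

False


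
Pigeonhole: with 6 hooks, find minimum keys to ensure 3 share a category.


Pigeonhole: to guarantee k in one of n categories, need (k-1)×n + 1.
k = 3, n = 6
Minimum = (3-1) × 6 + 1 = 2 × 6 + 1

13


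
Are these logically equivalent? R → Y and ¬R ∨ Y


Expression 1: R → Y
Expression 2: ¬R ∨ Y
Truth table (R Y | Expr1 Expr2):
  T T |   T     T
  T F |   F     F
  F T |   T     T
  F F |   T     T
All 4 rows agree, so the expressions are logically equivalent.

Yes


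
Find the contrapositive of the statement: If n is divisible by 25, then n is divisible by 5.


Original: If n is divisible by 25, then n is divisible by 5
Contrapositive: If ¬Q, then ¬P
Negate Q: not (n is divisible by 5)
Negate P: not (n is divisible by 25)

If not (n is divisible by 5), then not (n is divisible by 25).


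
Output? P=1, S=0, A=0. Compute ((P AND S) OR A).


P AND S = 1&0 = 0
0 OR 0 = 0

0


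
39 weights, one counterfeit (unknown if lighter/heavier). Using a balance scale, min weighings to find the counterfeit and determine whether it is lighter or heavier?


Let n = 39. 78 possibilities (n weights × lighter/heavier); each weighing has 3 outcomes.
Bound for k weighings: say the first weighing puts j weights on each pan. If it tips, the 2j weighed weights remain suspects (each with a known direction) and k-1 weighings give 3^(k-1) outcomes; 3^(k-1) is odd, so 2j ≤ 3^(k-1) - 1. If it balances, the n - 2j unweighed weights remain with direction unknown: 2(n - 2j) ≤ 3^(k-1) - 1 by the same parity argument. Adding, n ≤ (3^(k-1) - 1) + (3^(k-1) - 1)/2 = (3^k - 3)/2, and the classical three-group strategy achieves this (3 weights in 2 weighings, 12 in 3, 39 in 4, 120 in 5).
So we need the smallest k with (3^k - 3)/2 ≥ 39.
k = 3: (3^3 - 3)/2 = 12 < 39 ✗
k = 4: (3^4 - 3)/2 = 39 ≥ 39 ✓

4


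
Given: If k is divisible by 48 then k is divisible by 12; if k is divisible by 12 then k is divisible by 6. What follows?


Hypothetical syllogism: P → Q, Q → R ⊢ P → R
Premise 1: k is divisible by 48 → k is divisible by 12
Premise 2: k is divisible by 12 → k is divisible by 6
Chain the implications: the middle term (k is divisible by 12) links the two.
Conclusion: If k is divisible by 48, then k is divisible by 6.

If k is divisible by 48, then k is divisible by 6.


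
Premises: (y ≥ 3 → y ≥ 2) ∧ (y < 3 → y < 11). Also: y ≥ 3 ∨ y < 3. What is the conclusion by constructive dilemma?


Constructive dilemma: (P → Q) ∧ (R → S), P ∨ R ⊢ Q ∨ S
Premise 1: y ≥ 3 → y ≥ 2
Premise 2: y < 3 → y < 11
Premise 3: y ≥ 3 ∨ y < 3
Case 1: Assuming y ≥ 3, then by Premise 1, y ≥ 2.
Case 2: Assuming y < 3, then by Premise 2, y < 11.
Since one of y ≥ 3 or y < 3 must hold, we get y ≥ 2 or y < 11.

y ≥ 2 or y < 11.


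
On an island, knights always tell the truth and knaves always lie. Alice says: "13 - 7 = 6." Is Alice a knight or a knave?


Statement: "13 - 7 = 6."
Actual: 13 - 7 = 6
Claimed: 6
Statement is TRUE → Alice tells the truth → Knight

Knight


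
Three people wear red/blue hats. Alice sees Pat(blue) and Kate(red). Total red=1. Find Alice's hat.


Total red = 1, seen red = 1
Own red = 1 - 1 = 0
Alice's hat is blue.

blue


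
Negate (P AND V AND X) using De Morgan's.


De Morgan's law: ¬(P ∧ Q ∧ R) ≡ ¬P ∨ ¬Q ∨ ¬R
¬(P ∧ V ∧ X) = ¬P ∨ ¬V ∨ ¬X

¬P ∨ ¬V ∨ ¬X


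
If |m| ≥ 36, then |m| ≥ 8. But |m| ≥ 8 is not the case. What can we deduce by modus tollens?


Modus tollens: P → Q, ¬Q ⊢ ¬P
P: |m| ≥ 36
Q: |m| ≥ 8
We have P → Q and Q is false.
By modus tollens, P must be false.

It is not the case that |m| ≥ 36


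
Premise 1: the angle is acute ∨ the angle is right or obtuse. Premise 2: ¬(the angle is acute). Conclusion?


Disjunctive syllogism: P ∨ Q, ¬P ⊢ Q
Disjunction: the angle is acute ∨ the angle is right or obtuse
We know it is not the case that the angle is acute.
By disjunctive syllogism, the other disjunct must be true.

The angle is right or obtuse


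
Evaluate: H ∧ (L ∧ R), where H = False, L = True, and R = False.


H = False, L = True, R = False
Step 1: L ∧ R = True AND False = False
Step 2: H ∧ False = False AND False = False
AND is true only when ALL operands are true.

False


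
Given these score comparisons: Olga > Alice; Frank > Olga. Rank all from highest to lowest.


Constraints: Olga > Alice; Frank > Olga
Method: at each step, the next-highest is the one remaining person who never appears on the smaller side of a constraint between remaining people.
  Step 1: remaining {Alice, Frank, Olga}; on the smaller side: {Alice, Olga} → Frank is next (Frank > Olga).
  Step 2: remaining {Alice, Olga}; on the smaller side: {Alice} → Olga is next (Olga > Alice).
  Step 3: only Alice remains → lowest.
Final ranking (highest to lowest):

Frank > Olga > Alice


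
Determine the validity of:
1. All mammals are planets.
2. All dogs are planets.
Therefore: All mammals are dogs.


Premise 1: All mammals are planets.
Premise 2: All dogs are planets.
Conclusion: All mammals are dogs.
Fallacy: undistributed middle. planets is predicate in both.
Counterexample: mammals and dogs could be disjoint subsets of planets.

Invalid


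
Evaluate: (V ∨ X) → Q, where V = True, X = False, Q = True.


V = True, X = False, Q = True
Step 1: V ∨ X = True OR False = True
Step 2: (True) → Q: false only when antecedent=True and Q=False.
Result: True

True


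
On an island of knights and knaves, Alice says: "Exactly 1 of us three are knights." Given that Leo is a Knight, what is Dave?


Alice claims exactly 1 knights among Alice, Leo, Dave.
Given: Leo is a Knight.

Case 1: Alice is a Knight (tells truth)
  Then exactly 1 of the three are knights.
  Counting Alice, Leo: 2 knight(s) so far. Need -1 more → impossible.
Case 2: Alice is a Knave (lies)
  Then the count is NOT 1.
  If Dave = Knave, count = 1 = 1 → claim would be true, contradicts lie.
  If Dave = Knight, count = 2 ≠ 1 → lie confirmed ✓

Dave is a Knight.

Knight


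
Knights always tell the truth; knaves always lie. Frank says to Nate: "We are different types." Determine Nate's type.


Frank says: "We are different types."
Case 1: Frank is a Knight (truth-teller)
  Statement is true → they ARE different → Nate is a Knave
Case 2: Frank is a Knave (liar)
  Statement is false → they are NOT different → Nate is a Knave
In both cases, Nate is a Knave.

Knave


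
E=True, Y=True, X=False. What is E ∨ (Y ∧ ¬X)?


E = True, Y = True, X = False
Expression: E ∨ (Y ∧ ¬X)
Step 1: ¬X = NOT False = True
Step 2: Y ∧ ¬X = True AND True = True
Step 3: E ∨ (True) = True OR True = True

True


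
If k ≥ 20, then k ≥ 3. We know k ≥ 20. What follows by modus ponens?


Modus ponens: P → Q, P ⊢ Q
P: k ≥ 20
Q: k ≥ 3
We have P → Q and P is true.
By modus ponens, Q must be true.

k ≥ 3


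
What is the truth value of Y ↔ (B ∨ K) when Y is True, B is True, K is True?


Y = True, B = True, K = True
Step 1: B ∨ K = True OR True = True
Step 2: Y ↔ (True): true when both sides have same truth value.
Result: True ↔ True = True

True


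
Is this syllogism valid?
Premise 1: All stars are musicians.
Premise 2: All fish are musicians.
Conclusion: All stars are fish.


Premise 1: All stars are musicians.
Premise 2: All fish are musicians.
Conclusion: All stars are fish.
Fallacy: undistributed middle. musicians is predicate in both.
Counterexample: stars and fish could be disjoint subsets of musicians.

Invalid


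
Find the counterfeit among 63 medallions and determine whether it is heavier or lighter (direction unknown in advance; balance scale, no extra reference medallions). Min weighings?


Let n = 63. 126 possibilities (n medallions × lighter/heavier); each weighing has 3 outcomes.
Bound for k weighings: say the first weighing puts j medallions on each pan. If it tips, the 2j weighed medallions remain suspects (each with a known direction) and k-1 weighings give 3^(k-1) outcomes; 3^(k-1) is odd, so 2j ≤ 3^(k-1) - 1. If it balances, the n - 2j unweighed medallions remain with direction unknown: 2(n - 2j) ≤ 3^(k-1) - 1 by the same parity argument. Adding, n ≤ (3^(k-1) - 1) + (3^(k-1) - 1)/2 = (3^k - 3)/2, and the classical three-group strategy achieves this (3 medallions in 2 weighings, 12 in 3, 39 in 4, 120 in 5).
So we need the smallest k with (3^k - 3)/2 ≥ 63.
k = 4: (3^4 - 3)/2 = 39 < 63 ✗
k = 5: (3^5 - 3)/2 = 120 ≥ 63 ✓

5


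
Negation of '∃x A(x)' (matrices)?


Original: ∃x A(x)
Rule: ¬∀→∃, ¬∃→∀, negate predicate.
Negation: ∀x ¬A(x)

∀x ¬A(x)


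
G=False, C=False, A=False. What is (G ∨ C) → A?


G = False, C = False, A = False
Expression: (G ∨ C) → A
Step 1: G ∨ C = False OR False = False
Step 2: (False) → A = False → False (false only if antecedent True and consequent False) = True

True


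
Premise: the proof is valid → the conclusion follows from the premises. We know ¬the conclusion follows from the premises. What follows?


Modus tollens: P → Q, ¬Q ⊢ ¬P
P: the proof is valid
Q: the conclusion follows from the premises
We have P → Q and Q is false.
By modus tollens, P must be false.

It is not the case that the proof is valid


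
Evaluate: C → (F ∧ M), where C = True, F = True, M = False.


C = True, F = True, M = False
Step 1: F ∧ M = True AND False = False
Step 2: C → (False): false only when C=True and consequent=False.
Result: False

False


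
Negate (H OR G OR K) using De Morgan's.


De Morgan's law: ¬(P ∨ Q ∨ R) ≡ ¬P ∧ ¬Q ∧ ¬R
¬(H ∨ G ∨ K) = ¬H ∧ ¬G ∧ ¬K

¬H ∧ ¬G ∧ ¬K


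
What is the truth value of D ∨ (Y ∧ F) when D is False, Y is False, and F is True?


D = False, Y = False, F = True
Step 1: Y ∧ F = False AND True = False
Step 2: D ∨ False = False OR False = False
AND evaluated first (higher precedence); then OR applied.

False


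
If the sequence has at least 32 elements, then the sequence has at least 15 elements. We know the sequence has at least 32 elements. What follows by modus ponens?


Modus ponens: P → Q, P ⊢ Q
P: the sequence has at least 32 elements
Q: the sequence has at least 15 elements
We have P → Q and P is true.
By modus ponens, Q must be true.

The sequence has at least 15 elements


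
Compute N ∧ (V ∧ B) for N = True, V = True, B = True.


N = True, V = True, B = True
Step 1: V ∧ B = True AND True = True
Step 2: N ∧ True = True AND True = True
AND is true only when ALL operands are true.

True


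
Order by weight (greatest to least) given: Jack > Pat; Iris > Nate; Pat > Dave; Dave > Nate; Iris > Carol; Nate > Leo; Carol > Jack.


Constraints: Jack > Pat; Iris > Nate; Pat > Dave; Dave > Nate; Iris > Carol; Nate > Leo; Carol > Jack
Method: at each step, the next-highest is the one remaining person who never appears on the smaller side of a constraint between remaining people.
  Step 1: remaining {Carol, Nate, Iris, Pat, Dave, Jack, Leo}; on the smaller side: {Carol, Nate, Pat, Dave, Jack, Leo} → Iris is next (Iris > Nate; Iris > Carol).
  Step 2: remaining {Carol, Nate, Pat, Dave, Jack, Leo}; on the smaller side: {Nate, Pat, Dave, Jack, Leo} → Carol is next (Carol > Jack).
  Step 3: remaining {Nate, Pat, Dave, Jack, Leo}; on the smaller side: {Nate, Pat, Dave, Leo} → Jack is next (Jack > Pat).
  Step 4: remaining {Nate, Pat, Dave, Leo}; on the smaller side: {Nate, Dave, Leo} → Pat is next (Pat > Dave).
  Step 5: remaining {Nate, Dave, Leo}; on the smaller side: {Nate, Leo} → Dave is next (Dave > Nate).
  Step 6: remaining {Nate, Leo}; on the smaller side: {Leo} → Nate is next (Nate > Leo).
  Step 7: only Leo remains → lowest.
Final ranking (highest to lowest):

Iris > Carol > Jack > Pat > Dave > Nate > Leo


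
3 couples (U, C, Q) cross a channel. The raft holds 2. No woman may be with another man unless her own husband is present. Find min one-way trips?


Label couples U, C, Q (H = husband, W = wife).
Counting alone: 6 people, the raft carries 2 and someone must bring it back, so each round trip nets at most +1 on the far side until the last crossing → at least 9 trips. The jealousy constraint makes 9 impossible; the shortest valid schedule has 11:
1. WU+WC →  (far: WU,WC; near: HU,HC,HQ,WQ)
2. WU ←       (far: WC; near: HU,HC,HQ,WU,WQ)
3. WU+WQ →  (far: WU,WC,WQ; near: HU,HC,HQ)
4. WU ←       (far: WC,WQ; near: HU,HC,HQ,WU)
5. HC+HQ →  (far: HC,WC,HQ,WQ; near: HU,WU)
6. HC+WC ←  (far: HQ,WQ; near: HU,WU,HC,WC)
7. HU+HC →  (far: HU,HC,HQ,WQ; near: WU,WC)
8. WQ ←       (far: HU,HC,HQ; near: WU,WC,WQ)
9. WU+WC →  (far: HU,WU,HC,WC,HQ; near: WQ)
10. HQ ←      (far: HU,WU,HC,WC; near: HQ,WQ)
11. HQ+WQ → (far: all six; near: empty)
In every state each wife is either with her husband or with no other man.
Minimum trips = 11

11


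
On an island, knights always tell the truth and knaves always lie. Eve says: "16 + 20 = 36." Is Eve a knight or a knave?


Statement: "16 + 20 = 36."
Actual: 16 + 20 = 36
Claimed: 36
Statement is TRUE → Eve tells the truth → Knight

Knight


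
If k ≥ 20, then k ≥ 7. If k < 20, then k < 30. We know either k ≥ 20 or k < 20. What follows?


Constructive dilemma: (P → Q) ∧ (R → S), P ∨ R ⊢ Q ∨ S
Premise 1: k ≥ 20 → k ≥ 7
Premise 2: k < 20 → k < 30
Premise 3: k ≥ 20 ∨ k < 20
Case 1: Assuming k ≥ 20, then by Premise 1, k ≥ 7.
Case 2: Assuming k < 20, then by Premise 2, k < 30.
Since one of k ≥ 20 or k < 20 must hold, we get k ≥ 7 or k < 30.

k ≥ 7 or k < 30.


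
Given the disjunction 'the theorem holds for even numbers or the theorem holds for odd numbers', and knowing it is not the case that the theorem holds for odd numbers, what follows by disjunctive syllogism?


Disjunctive syllogism: P ∨ Q, ¬P ⊢ Q
Disjunction: the theorem holds for even numbers ∨ the theorem holds for odd numbers
We know it is not the case that the theorem holds for odd numbers.
By disjunctive syllogism, the other disjunct must be true.

The theorem holds for even numbers


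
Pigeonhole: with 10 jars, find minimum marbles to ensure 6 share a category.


Pigeonhole: to guarantee k in one of n categories, need (k-1)×n + 1.
k = 6, n = 10
Minimum = (6-1) × 10 + 1 = 5 × 10 + 1

51


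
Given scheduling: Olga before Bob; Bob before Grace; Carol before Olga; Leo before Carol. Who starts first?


Constraints: Olga before Bob; Bob before Grace; Carol before Olga; Leo before Carol
The first task can have nothing scheduled before it, so it must never appear on the right of a 'before'.
Tasks appearing after some 'before': Bob, Grace, Olga, Carol.
The only task not in that list is Leo → it is first.

Leo


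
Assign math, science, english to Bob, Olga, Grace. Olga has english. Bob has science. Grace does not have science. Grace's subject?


From clues:
  Bob → science
  Olga → english
By elimination, Grace gets the remaining.

math


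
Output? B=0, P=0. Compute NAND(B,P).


B AND P = 0
NOT(0) = 1

1


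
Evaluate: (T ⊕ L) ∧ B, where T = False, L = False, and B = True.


T = False, L = False, B = True
Step 1: T ⊕ L = False XOR False = False
Step 2: False ∧ B = False AND True = False
XOR true when exactly one of T,L is true; then AND with B.

False


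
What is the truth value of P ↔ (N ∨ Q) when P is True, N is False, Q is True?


P = True, N = False, Q = True
Step 1: N ∨ Q = False OR True = True
Step 2: P ↔ (True): true when both sides have same truth value.
Result: True ↔ True = True

True


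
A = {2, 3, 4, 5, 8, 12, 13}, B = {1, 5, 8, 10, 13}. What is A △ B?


A = {2, 3, 4, 5, 8, 12, 13}
B = {1, 5, 8, 10, 13}
Operation: symmetric difference
In A only: [2, 3, 4, 12], in B only: [1, 10]

{1, 2, 3, 4, 10, 12}


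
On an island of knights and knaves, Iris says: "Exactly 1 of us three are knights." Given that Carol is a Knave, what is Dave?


Iris claims exactly 1 knights among Iris, Carol, Dave.
Given: Carol is a Knave.

Case 1: Iris is a Knight (tells truth)
  Then exactly 1 of the three are knights.
  Counting Iris, Carol: 1 knight(s) so far. Need 0 more → Dave = Knave.
Case 2: Iris is a Knave (lies)
  Then the count is NOT 1.
  If Dave = Knight, count = 1 = 1 → claim would be true, contradicts lie.
  If Dave = Knave, count = 0 ≠ 1 → lie confirmed ✓

Dave is a Knave.

Knave


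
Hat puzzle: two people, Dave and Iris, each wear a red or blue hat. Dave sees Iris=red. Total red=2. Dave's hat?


Total red = 2, Iris = red
Red accounted for: 1
Remaining for Dave: 1
Dave's hat is red.

red


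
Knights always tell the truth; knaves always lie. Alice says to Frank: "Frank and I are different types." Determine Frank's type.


Alice says: "Frank and I are different types."
Case 1: Alice is a Knight (truth-teller)
  Statement is true → they ARE different → Frank is a Knave
Case 2: Alice is a Knave (liar)
  Statement is false → they are NOT different → Frank is a Knave
In both cases, Frank is a Knave.

Knave
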